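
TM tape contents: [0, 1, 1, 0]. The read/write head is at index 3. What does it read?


Tape: [0, 1, 1, 0]
Positions: 0 1 2 3
Values:    0 1 1 0
Head at position 3
tape[3] = 0

0


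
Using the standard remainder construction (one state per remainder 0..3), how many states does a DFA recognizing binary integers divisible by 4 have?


Divisibility by 4 is tracked via the remainder mod 4: 0, 1, ..., 3
The construction assigns one state to each remainder
Number of remainders = 4

4


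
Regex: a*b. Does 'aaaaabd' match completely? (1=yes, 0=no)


Pattern: a*b
String: 'aaaaabd'
Pattern requires: zero or more 'a's followed by exactly one 'b'
Found 5 leading 'a's
Remaining: 'bd'
Remaining is not 'b' -> no match
Result: 0

0


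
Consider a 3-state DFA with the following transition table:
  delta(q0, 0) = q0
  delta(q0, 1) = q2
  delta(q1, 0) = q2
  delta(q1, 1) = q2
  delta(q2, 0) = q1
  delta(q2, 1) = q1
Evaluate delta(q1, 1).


Looking up transition function:
delta(q1, 1) in the table
Row: q1, Column: 1
Result: q2

q2


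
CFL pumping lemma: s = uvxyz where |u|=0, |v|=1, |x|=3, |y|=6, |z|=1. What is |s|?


|s| = |u| + |v| + |x| + |y| + |z|
= 0 + 1 + 3 + 6 + 1
= 1 + 3 + 7
= 4 + 7
= 11

11


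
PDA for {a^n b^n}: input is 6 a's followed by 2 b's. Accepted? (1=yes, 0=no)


Language requires equal numbers of a's and b's
PDA pushes for each 'a', pops for each 'b'
Number of a's = 6
Number of b's = 2
6 != 2 -> Reject

0


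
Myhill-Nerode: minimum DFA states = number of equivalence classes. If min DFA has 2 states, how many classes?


Myhill-Nerode theorem:
Number of equivalence classes = number of states in minimal DFA
Minimal DFA states = 2
Therefore equivalence classes = 2

2


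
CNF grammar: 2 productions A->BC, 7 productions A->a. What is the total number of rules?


CNF allows two rule forms:
  A -> BC (binary): 2 rules
  A -> a (terminal): 7 rules
Total = 2 + 7 = 9

9


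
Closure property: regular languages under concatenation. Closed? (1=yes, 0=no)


Regular languages are closed under:
- Union (DFA product construction)
- Intersection (DFA product construction)
- Complement (swap accept/reject states)
- Concatenation (NFA construction)
- Kleene star (NFA construction)
concatenation is in this list
Therefore: closed

1


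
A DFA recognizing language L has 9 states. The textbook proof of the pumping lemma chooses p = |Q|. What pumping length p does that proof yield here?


Pumping lemma for regular languages (standard proof):
Take p = |Q|, the number of DFA states.
Any string of length >= |Q| passes through |Q|+1 states while reading its first |Q| symbols,
so by pigeonhole some state repeats, giving the loop that can be pumped.
Here |Q| = 9
Therefore the proof uses p = 9

9


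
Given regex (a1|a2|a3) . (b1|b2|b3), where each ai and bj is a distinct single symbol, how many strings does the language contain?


First group: 3 alternatives
Second group: 3 alternatives
Concatenation: each choice from group 1 pairs with each from group 2
Total = 3 x 3 = 9

9


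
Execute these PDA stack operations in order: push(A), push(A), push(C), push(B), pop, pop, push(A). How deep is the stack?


Tracing stack operations:
  push(A) -> stack = [A], depth=1
  push(A) -> stack = [A,A], depth=2
  push(C) -> stack = [A,A,C], depth=3
  push(B) -> stack = [A,A,C,B], depth=4
  pop -> removed B, stack = [A,A,C], depth=3
  pop -> removed C, stack = [A,A], depth=2
  push(A) -> stack = [A,A,A], depth=3
Final depth = 3

3


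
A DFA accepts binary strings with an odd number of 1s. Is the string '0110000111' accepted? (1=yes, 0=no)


DFA has 2 states: q_even (start, accept=no) and q_odd
Processing string '0110000111' character by character:
  Position 0: read '0', 1-count=0 -> q_even (no change)
  Position 1: read '1', 1-count=1 -> q_odd
  Position 2: read '1', 1-count=2 -> q_even
  Position 3: read '0', 1-count=2 -> q_even (no change)
  Position 4: read '0', 1-count=2 -> q_even (no change)
  Position 5: read '0', 1-count=2 -> q_even (no change)
  Position 6: read '0', 1-count=2 -> q_even (no change)
  Position 7: read '1', 1-count=3 -> q_odd
  Position 8: read '1', 1-count=4 -> q_even
  Position 9: read '1', 1-count=5 -> q_odd
Final state: q_odd, total 1s = 5 (odd); the DFA requires an odd count -> accept

1


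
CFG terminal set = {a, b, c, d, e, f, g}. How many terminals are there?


Terminal symbols: a, b, c, d, e, f, g
Counting each: a (#1), b (#2), c (#3), d (#4), e (#5), f (#6), g (#7)
Total = 7

7


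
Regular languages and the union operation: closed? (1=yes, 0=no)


Regular languages are closed under all standard operations:
- Union: Yes (product construction)
- Intersection: Yes (product construction)
- Complement: Yes (swap accept/reject)
- Concatenation: Yes (NFA construction)
Operation: union -> Closed

1


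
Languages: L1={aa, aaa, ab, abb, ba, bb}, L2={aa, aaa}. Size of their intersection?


L1 = {aa, aaa, ab, abb, ba, bb}
L2 = {aa, aaa}
Checking each string in L1 against L2:
  'aa': in L2? Yes
  'aaa': in L2? Yes
  'ab': in L2? No
  'abb': in L2? No
  'ba': in L2? No
  'bb': in L2? No
Intersection = {aa, aaa}
|L1 ∩ L2| = 2

2


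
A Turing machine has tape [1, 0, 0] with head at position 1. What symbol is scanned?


Tape: [1, 0, 0]
Positions: 0 1 2
Values:    1 0 0
Head at position 1
tape[1] = 0

0


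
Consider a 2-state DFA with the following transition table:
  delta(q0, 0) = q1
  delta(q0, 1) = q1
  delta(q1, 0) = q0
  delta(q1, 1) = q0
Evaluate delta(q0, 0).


Looking up transition function:
delta(q0, 0) in the table
Row: q0, Column: 0
Result: q1

q1


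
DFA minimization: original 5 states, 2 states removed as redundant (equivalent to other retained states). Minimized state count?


Original DFA: 5 states
Redundant states removed: 2
Minimized states = original - removed
= 5 - 2
= 3

3


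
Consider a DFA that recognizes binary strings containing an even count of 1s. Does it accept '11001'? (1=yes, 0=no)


DFA has 2 states: q_even (start, accept=yes) and q_odd
Processing string '11001' character by character:
  Position 0: read '1', 1-count=1 -> q_odd
  Position 1: read '1', 1-count=2 -> q_even
  Position 2: read '0', 1-count=2 -> q_even (no change)
  Position 3: read '0', 1-count=2 -> q_even (no change)
  Position 4: read '1', 1-count=3 -> q_odd
Final state: q_odd, total 1s = 3 (odd); the DFA requires an even count -> reject

0


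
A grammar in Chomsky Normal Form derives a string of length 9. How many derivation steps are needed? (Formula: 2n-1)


Chomsky Normal Form derivation:
String length n = 9
Each step either:
  - Splits a nonterminal into two (n-1 such steps)
  - Converts a nonterminal to terminal (n such steps)
Total = (n-1) + n = 2n - 1
= 2(9) - 1
= 18 - 1
= 17

17


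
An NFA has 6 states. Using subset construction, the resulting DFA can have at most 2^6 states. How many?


NFA has 6 states
Subset construction: each DFA state = subset of NFA states
Maximum subsets = 2^6
2^6 = 64

64


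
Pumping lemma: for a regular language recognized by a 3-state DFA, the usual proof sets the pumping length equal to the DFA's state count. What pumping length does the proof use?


Pumping lemma for regular languages (standard proof):
Take p = |Q|, the number of DFA states.
Any string of length >= |Q| passes through |Q|+1 states while reading its first |Q| symbols,
so by pigeonhole some state repeats, giving the loop that can be pumped.
Here |Q| = 3
Therefore the proof uses p = 3

3


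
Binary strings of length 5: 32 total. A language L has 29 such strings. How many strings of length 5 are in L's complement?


Alphabet: {0,1}
String length: 5
Total strings of length 5 = 2^5 = 32
Strings in L = 29
Complement = total - |L|
= 32 - 29
= 3

3


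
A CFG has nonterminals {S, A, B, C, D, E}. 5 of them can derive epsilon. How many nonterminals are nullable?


Nonterminals: {S, A, B, C, D, E}
A nonterminal is nullable if it can derive epsilon
Counting nullable nonterminals: 5
Total nullable = 5

5


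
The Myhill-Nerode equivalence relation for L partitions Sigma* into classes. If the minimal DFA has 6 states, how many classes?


Myhill-Nerode theorem:
Number of equivalence classes = number of states in minimal DFA
Minimal DFA states = 6
Therefore equivalence classes = 6

6


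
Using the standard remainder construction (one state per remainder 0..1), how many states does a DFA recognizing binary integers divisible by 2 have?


Divisibility by 2 is tracked via the remainder mod 2: 0, 1, ..., 1
The construction assigns one state to each remainder
Number of remainders = 2

2


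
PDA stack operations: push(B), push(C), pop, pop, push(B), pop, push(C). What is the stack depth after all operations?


Tracing stack operations:
  push(B) -> stack = [B], depth=1
  push(C) -> stack = [B,C], depth=2
  pop -> removed C, stack = [B], depth=1
  pop -> removed B, stack = [], depth=0
  push(B) -> stack = [B], depth=1
  pop -> removed B, stack = [], depth=0
  push(C) -> stack = [C], depth=1
Final depth = 1

1


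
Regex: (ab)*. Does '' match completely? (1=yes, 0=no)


Pattern: (ab)*
String: ''
Pattern requires: zero or more repetitions of 'ab'
Pairs: []
All pairs are 'ab'? Yes
Result: 1

1


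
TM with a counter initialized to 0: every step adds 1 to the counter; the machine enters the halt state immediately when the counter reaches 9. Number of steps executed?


Counter starts at 0. Counting sequence:
  Step 1: counter = 1
  Step 2: counter = 2
  Step 3: counter = 3
  Step 4: counter = 4
  Step 5: counter = 5
  Step 6: counter = 6
  ...
  Step 9: counter = 9
Counter reached 9 -> halt
Total steps = 9

9


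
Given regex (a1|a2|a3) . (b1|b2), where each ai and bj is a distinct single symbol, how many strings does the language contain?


First group: 3 alternatives
Second group: 2 alternatives
Concatenation: each choice from group 1 pairs with each from group 2
Total = 3 x 2 = 6

6


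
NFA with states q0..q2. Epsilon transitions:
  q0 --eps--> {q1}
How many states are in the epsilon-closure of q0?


Starting from q0
Initialize closure = {q0}
Follow epsilon from q0 -> add q1
Final closure: {q0, q1}
Size = 2

2


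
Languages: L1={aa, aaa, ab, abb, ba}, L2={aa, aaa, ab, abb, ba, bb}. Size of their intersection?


L1 = {aa, aaa, ab, abb, ba}
L2 = {aa, aaa, ab, abb, ba, bb}
Checking each string in L1 against L2:
  'aa': in L2? Yes
  'aaa': in L2? Yes
  'ab': in L2? Yes
  'abb': in L2? Yes
  'ba': in L2? Yes
Intersection = {aa, aaa, ab, abb, ba}
|L1 ∩ L2| = 5

5


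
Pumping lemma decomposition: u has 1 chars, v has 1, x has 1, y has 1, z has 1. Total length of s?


|s| = |u| + |v| + |x| + |y| + |z|
= 1 + 1 + 1 + 1 + 1
= 2 + 1 + 2
= 3 + 2
= 5

5


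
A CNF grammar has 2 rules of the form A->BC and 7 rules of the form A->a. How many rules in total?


CNF allows two rule forms:
  A -> BC (binary): 2 rules
  A -> a (terminal): 7 rules
Total = 2 + 7 = 9

9


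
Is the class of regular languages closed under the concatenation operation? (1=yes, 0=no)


Regular languages are closed under:
- Union (DFA product construction)
- Intersection (DFA product construction)
- Complement (swap accept/reject states)
- Concatenation (NFA construction)
- Kleene star (NFA construction)
concatenation is in this list
Therefore: closed

1


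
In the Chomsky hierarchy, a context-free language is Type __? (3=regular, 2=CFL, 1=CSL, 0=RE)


Chomsky hierarchy levels:
  Type 3: Regular (DFA/NFA/regex)
  Type 2: Context-free (PDA)
  Type 1: Context-sensitive
  Type 0: Recursively enumerable (TM)
'context-free' corresponds to Type 2

2


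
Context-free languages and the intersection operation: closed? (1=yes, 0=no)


CFL closure properties:
  Closed under: union, concatenation, Kleene star
  NOT closed under: intersection, complement
Operation 'intersection' is in not-closed list -> No (not closed)

0


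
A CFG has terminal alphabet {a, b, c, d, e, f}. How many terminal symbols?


Terminal symbols: a, b, c, d, e, f
Counting each: a (#1), b (#2), c (#3), d (#4), e (#5), f (#6)
Total = 6

6


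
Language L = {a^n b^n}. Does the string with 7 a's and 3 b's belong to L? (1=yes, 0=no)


Language requires equal numbers of a's and b's
PDA pushes for each 'a', pops for each 'b'
Number of a's = 7
Number of b's = 3
7 != 3 -> Reject

0


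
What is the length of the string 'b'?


String: 'b'
Counting characters:
  'b' appears 1 time(s)
Total length = 0 + 1 = 1

1


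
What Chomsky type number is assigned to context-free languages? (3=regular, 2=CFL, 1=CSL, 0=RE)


Chomsky hierarchy levels:
  Type 3: Regular (DFA/NFA/regex)
  Type 2: Context-free (PDA)
  Type 1: Context-sensitive
  Type 0: Recursively enumerable (TM)
'context-free' corresponds to Type 2

2


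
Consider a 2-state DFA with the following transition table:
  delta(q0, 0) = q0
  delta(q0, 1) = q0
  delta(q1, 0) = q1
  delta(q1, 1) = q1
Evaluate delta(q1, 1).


Looking up transition function:
delta(q1, 1) in the table
Row: q1, Column: 1
Result: q1

q1


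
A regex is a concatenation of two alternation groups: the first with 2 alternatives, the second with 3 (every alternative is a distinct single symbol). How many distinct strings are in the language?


First group: 2 alternatives
Second group: 3 alternatives
Concatenation: each choice from group 1 pairs with each from group 2
Total = 2 x 3 = 6

6


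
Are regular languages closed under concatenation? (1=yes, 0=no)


Regular languages are closed under all standard operations:
- Union: Yes (product construction)
- Intersection: Yes (product construction)
- Complement: Yes (swap accept/reject)
- Concatenation: Yes (NFA construction)
Operation: concatenation -> Closed

1


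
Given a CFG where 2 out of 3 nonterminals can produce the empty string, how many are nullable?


Nonterminals: {S, A, B}
A nonterminal is nullable if it can derive epsilon
Counting nullable nonterminals: 2
Total nullable = 2

2


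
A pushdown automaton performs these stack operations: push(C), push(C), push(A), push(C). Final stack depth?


Tracing stack operations:
  push(C) -> stack = [C], depth=1
  push(C) -> stack = [C,C], depth=2
  push(A) -> stack = [C,C,A], depth=3
  push(C) -> stack = [C,C,A,C], depth=4
Final depth = 4

4


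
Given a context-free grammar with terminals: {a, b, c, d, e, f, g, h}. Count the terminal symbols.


Terminal symbols: a, b, c, d, e, f, g, h
Counting each: a (#1), b (#2), c (#3), d (#4), e (#5), f (#6), g (#7), h (#8)
Total = 8

8


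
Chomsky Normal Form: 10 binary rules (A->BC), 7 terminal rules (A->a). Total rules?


CNF allows two rule forms:
  A -> BC (binary): 10 rules
  A -> a (terminal): 7 rules
Total = 10 + 7 = 17

17


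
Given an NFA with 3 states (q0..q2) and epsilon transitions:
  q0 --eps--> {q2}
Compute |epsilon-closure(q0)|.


Starting from q0
Initialize closure = {q0}
Follow epsilon from q0 -> add q2
Final closure: {q0, q2}
Size = 2

2


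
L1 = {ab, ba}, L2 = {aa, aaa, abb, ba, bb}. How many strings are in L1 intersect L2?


L1 = {ab, ba}
L2 = {aa, aaa, abb, ba, bb}
Checking each string in L1 against L2:
  'ab': in L2? No
  'ba': in L2? Yes
Intersection = {ba}
|L1 ∩ L2| = 1

1


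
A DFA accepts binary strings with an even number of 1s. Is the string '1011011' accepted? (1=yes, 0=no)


DFA has 2 states: q_even (start, accept=yes) and q_odd
Processing string '1011011' character by character:
  Position 0: read '1', 1-count=1 -> q_odd
  Position 1: read '0', 1-count=1 -> q_odd (no change)
  Position 2: read '1', 1-count=2 -> q_even
  Position 3: read '1', 1-count=3 -> q_odd
  Position 4: read '0', 1-count=3 -> q_odd (no change)
  Position 5: read '1', 1-count=4 -> q_even
  Position 6: read '1', 1-count=5 -> q_odd
Final state: q_odd, total 1s = 5 (odd); the DFA requires an even count -> reject

0


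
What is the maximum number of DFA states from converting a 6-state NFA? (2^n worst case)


NFA has 6 states
Subset construction: each DFA state = subset of NFA states
Maximum subsets = 2^6
2^6 = 64

64


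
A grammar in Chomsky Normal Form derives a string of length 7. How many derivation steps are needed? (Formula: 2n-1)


Chomsky Normal Form derivation:
String length n = 7
Each step either:
  - Splits a nonterminal into two (n-1 such steps)
  - Converts a nonterminal to terminal (n such steps)
Total = (n-1) + n = 2n - 1
= 2(7) - 1
= 14 - 1
= 13

13


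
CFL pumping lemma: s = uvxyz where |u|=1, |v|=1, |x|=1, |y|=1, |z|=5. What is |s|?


|s| = |u| + |v| + |x| + |y| + |z|
= 1 + 1 + 1 + 1 + 5
= 2 + 1 + 6
= 3 + 6
= 9

9


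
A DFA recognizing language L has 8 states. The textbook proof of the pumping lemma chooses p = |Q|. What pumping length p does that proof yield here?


Pumping lemma for regular languages (standard proof):
Take p = |Q|, the number of DFA states.
Any string of length >= |Q| passes through |Q|+1 states while reading its first |Q| symbols,
so by pigeonhole some state repeats, giving the loop that can be pumped.
Here |Q| = 8
Therefore the proof uses p = 8

8


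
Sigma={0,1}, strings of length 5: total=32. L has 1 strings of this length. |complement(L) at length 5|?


Alphabet: {0,1}
String length: 5
Total strings of length 5 = 2^5 = 32
Strings in L = 1
Complement = total - |L|
= 32 - 1
= 31

31


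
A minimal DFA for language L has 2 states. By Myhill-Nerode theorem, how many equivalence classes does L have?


Myhill-Nerode theorem:
Number of equivalence classes = number of states in minimal DFA
Minimal DFA states = 2
Therefore equivalence classes = 2

2


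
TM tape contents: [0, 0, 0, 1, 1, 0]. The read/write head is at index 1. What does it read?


Tape: [0, 0, 0, 1, 1, 0]
Positions: 0 1 2 3 4 5
Values:    0 0 0 1 1 0
Head at position 1
tape[1] = 0

0


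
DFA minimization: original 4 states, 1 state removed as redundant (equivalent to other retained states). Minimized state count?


Original DFA: 4 states
Redundant states removed: 1
Minimized states = original - removed
= 4 - 1
= 3

3


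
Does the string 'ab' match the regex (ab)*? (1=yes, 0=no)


Pattern: (ab)*
String: 'ab'
Pattern requires: zero or more repetitions of 'ab'
Pairs: ['ab']
All pairs are 'ab'? Yes
Result: 1

1


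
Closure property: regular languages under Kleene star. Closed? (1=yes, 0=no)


Regular languages are closed under:
- Union (DFA product construction)
- Intersection (DFA product construction)
- Complement (swap accept/reject states)
- Concatenation (NFA construction)
- Kleene star (NFA construction)
Kleene star is in this list
Therefore: closed

1


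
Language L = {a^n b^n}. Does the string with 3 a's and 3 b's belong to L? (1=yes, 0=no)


Language requires equal numbers of a's and b's
PDA pushes for each 'a', pops for each 'b'
Number of a's = 3
Number of b's = 3
3 == 3 -> Accept

1


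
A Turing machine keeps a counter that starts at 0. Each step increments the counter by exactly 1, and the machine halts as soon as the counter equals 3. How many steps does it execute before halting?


Counter starts at 0. Counting sequence:
  Step 1: counter = 1
  Step 2: counter = 2
  Step 3: counter = 3
Counter reached 3 -> halt
Total steps = 3

3


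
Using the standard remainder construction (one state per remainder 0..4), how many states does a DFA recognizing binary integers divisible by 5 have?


Divisibility by 5 is tracked via the remainder mod 5: 0, 1, ..., 4
The construction assigns one state to each remainder
Number of remainders = 5

5


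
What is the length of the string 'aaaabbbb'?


String: 'aaaabbbb'
Counting characters:
  'a' appears 4 time(s)
  'b' appears 4 time(s)
Total length = 4 + 4 = 8

8


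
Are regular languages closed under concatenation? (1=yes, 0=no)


Regular languages are closed under:
- Union (DFA product construction)
- Intersection (DFA product construction)
- Complement (swap accept/reject states)
- Concatenation (NFA construction)
- Kleene star (NFA construction)
concatenation is in this list
Therefore: closed

1


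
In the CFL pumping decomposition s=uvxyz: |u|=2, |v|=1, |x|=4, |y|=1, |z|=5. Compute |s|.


|s| = |u| + |v| + |x| + |y| + |z|
= 2 + 1 + 4 + 1 + 5
= 3 + 4 + 6
= 7 + 6
= 13

13


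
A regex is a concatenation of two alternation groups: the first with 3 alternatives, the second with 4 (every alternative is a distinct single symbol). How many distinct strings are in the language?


First group: 3 alternatives
Second group: 4 alternatives
Concatenation: each choice from group 1 pairs with each from group 2
Total = 3 x 4 = 12

12


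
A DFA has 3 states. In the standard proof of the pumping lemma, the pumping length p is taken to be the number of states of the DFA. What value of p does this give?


Pumping lemma for regular languages (standard proof):
Take p = |Q|, the number of DFA states.
Any string of length >= |Q| passes through |Q|+1 states while reading its first |Q| symbols,
so by pigeonhole some state repeats, giving the loop that can be pumped.
Here |Q| = 3
Therefore the proof uses p = 3

3


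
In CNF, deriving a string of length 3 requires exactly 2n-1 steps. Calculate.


Chomsky Normal Form derivation:
String length n = 3
Each step either:
  - Splits a nonterminal into two (n-1 such steps)
  - Converts a nonterminal to terminal (n such steps)
Total = (n-1) + n = 2n - 1
= 2(3) - 1
= 6 - 1
= 5

5


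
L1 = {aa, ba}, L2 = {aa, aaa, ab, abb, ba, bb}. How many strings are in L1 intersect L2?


L1 = {aa, ba}
L2 = {aa, aaa, ab, abb, ba, bb}
Checking each string in L1 against L2:
  'aa': in L2? Yes
  'ba': in L2? Yes
Intersection = {aa, ba}
|L1 ∩ L2| = 2

2


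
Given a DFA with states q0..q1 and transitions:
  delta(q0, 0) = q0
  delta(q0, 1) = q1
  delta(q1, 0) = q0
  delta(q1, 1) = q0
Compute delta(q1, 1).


Looking up transition function:
delta(q1, 1) in the table
Row: q1, Column: 1
Result: q0

q0


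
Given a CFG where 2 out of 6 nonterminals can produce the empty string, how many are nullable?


Nonterminals: {S, A, B, C, D, E}
A nonterminal is nullable if it can derive epsilon
Counting nullable nonterminals: 2
Total nullable = 2

2


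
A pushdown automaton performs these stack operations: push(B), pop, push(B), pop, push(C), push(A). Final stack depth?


Tracing stack operations:
  push(B) -> stack = [B], depth=1
  pop -> removed B, stack = [], depth=0
  push(B) -> stack = [B], depth=1
  pop -> removed B, stack = [], depth=0
  push(C) -> stack = [C], depth=1
  push(A) -> stack = [C,A], depth=2
Final depth = 2

2


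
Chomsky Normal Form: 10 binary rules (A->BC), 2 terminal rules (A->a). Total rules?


CNF allows two rule forms:
  A -> BC (binary): 10 rules
  A -> a (terminal): 2 rules
Total = 10 + 2 = 12

12


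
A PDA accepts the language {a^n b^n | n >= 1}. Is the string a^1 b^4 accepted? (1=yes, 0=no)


Language requires equal numbers of a's and b's
PDA pushes for each 'a', pops for each 'b'
Number of a's = 1
Number of b's = 4
1 != 4 -> Reject

0


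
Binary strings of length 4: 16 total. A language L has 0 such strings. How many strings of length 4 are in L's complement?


Alphabet: {0,1}
String length: 4
Total strings of length 4 = 2^4 = 16
Strings in L = 0
Complement = total - |L|
= 16 - 0
= 16

16


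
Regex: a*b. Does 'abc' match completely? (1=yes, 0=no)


Pattern: a*b
String: 'abc'
Pattern requires: zero or more 'a's followed by exactly one 'b'
Found 1 leading 'a's
Remaining: 'bc'
Remaining is not 'b' -> no match
Result: 0

0


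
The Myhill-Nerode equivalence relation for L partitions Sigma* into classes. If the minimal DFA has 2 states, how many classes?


Myhill-Nerode theorem:
Number of equivalence classes = number of states in minimal DFA
Minimal DFA states = 2
Therefore equivalence classes = 2

2


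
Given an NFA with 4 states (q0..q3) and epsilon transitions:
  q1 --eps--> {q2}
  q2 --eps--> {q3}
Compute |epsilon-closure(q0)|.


Starting from q0
Initialize closure = {q0}
q0 has no outgoing epsilon transitions -> nothing to add
Final closure: {q0}
Size = 1

1


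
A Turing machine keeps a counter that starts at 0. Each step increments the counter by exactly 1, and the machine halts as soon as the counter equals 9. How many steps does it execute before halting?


Counter starts at 0. Counting sequence:
  Step 1: counter = 1
  Step 2: counter = 2
  Step 3: counter = 3
  Step 4: counter = 4
  Step 5: counter = 5
  Step 6: counter = 6
  ...
  Step 9: counter = 9
Counter reached 9 -> halt
Total steps = 9

9


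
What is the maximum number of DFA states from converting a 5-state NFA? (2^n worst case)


NFA has 5 states
Subset construction: each DFA state = subset of NFA states
Maximum subsets = 2^5
2^5 = 32

32


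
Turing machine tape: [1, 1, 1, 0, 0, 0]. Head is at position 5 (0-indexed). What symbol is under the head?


Tape: [1, 1, 1, 0, 0, 0]
Positions: 0 1 2 3 4 5
Values:    1 1 1 0 0 0
Head at position 5
tape[5] = 0

0


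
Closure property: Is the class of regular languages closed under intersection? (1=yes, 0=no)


Regular languages are closed under all standard operations:
- Union: Yes (product construction)
- Intersection: Yes (product construction)
- Complement: Yes (swap accept/reject)
- Concatenation: Yes (NFA construction)
Operation: intersection -> Closed

1


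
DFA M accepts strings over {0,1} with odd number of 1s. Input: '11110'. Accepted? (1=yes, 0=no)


DFA has 2 states: q_even (start, accept=no) and q_odd
Processing string '11110' character by character:
  Position 0: read '1', 1-count=1 -> q_odd
  Position 1: read '1', 1-count=2 -> q_even
  Position 2: read '1', 1-count=3 -> q_odd
  Position 3: read '1', 1-count=4 -> q_even
  Position 4: read '0', 1-count=4 -> q_even (no change)
Final state: q_even, total 1s = 4 (even); the DFA requires an odd count -> reject

0


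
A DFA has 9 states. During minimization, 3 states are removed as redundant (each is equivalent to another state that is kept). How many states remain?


Original DFA: 9 states
Redundant states removed: 3
Minimized states = original - removed
= 9 - 3
= 6

6


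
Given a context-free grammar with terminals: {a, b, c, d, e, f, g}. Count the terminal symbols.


Terminal symbols: a, b, c, d, e, f, g
Counting each: a (#1), b (#2), c (#3), d (#4), e (#5), f (#6), g (#7)
Total = 7

7


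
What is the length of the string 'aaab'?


String: 'aaab'
Counting characters:
  'a' appears 3 time(s)
  'b' appears 1 time(s)
Total length = 3 + 1 = 4

4


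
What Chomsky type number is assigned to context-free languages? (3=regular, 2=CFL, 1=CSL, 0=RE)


Chomsky hierarchy levels:
  Type 3: Regular (DFA/NFA/regex)
  Type 2: Context-free (PDA)
  Type 1: Context-sensitive
  Type 0: Recursively enumerable (TM)
'context-free' corresponds to Type 2

2


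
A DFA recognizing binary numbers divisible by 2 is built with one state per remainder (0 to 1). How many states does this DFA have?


Divisibility by 2 is tracked via the remainder mod 2: 0, 1, ..., 1
The construction assigns one state to each remainder
Number of remainders = 2

2


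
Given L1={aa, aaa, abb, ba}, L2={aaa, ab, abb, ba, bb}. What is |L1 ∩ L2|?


L1 = {aa, aaa, abb, ba}
L2 = {aaa, ab, abb, ba, bb}
Checking each string in L1 against L2:
  'aa': in L2? No
  'aaa': in L2? Yes
  'abb': in L2? Yes
  'ba': in L2? Yes
Intersection = {aaa, abb, ba}
|L1 ∩ L2| = 3

3


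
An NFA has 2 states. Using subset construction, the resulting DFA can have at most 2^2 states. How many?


NFA has 2 states
Subset construction: each DFA state = subset of NFA states
Maximum subsets = 2^2
2^2 = 4

4


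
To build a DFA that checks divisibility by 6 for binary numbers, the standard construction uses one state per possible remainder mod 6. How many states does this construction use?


Divisibility by 6 is tracked via the remainder mod 6: 0, 1, ..., 5
The construction assigns one state to each remainder
Number of remainders = 6

6


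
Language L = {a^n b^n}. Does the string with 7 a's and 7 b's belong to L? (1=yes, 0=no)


Language requires equal numbers of a's and b's
PDA pushes for each 'a', pops for each 'b'
Number of a's = 7
Number of b's = 7
7 == 7 -> Accept

1


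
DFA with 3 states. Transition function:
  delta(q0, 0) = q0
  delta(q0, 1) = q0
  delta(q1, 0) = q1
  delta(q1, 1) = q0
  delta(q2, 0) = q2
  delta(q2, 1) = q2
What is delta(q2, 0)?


Looking up transition function:
delta(q2, 0) in the table
Row: q2, Column: 0
Result: q2

q2


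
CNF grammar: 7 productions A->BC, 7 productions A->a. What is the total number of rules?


CNF allows two rule forms:
  A -> BC (binary): 7 rules
  A -> a (terminal): 7 rules
Total = 7 + 7 = 14

14


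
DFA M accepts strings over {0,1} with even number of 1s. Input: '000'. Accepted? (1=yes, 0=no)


DFA has 2 states: q_even (start, accept=yes) and q_odd
Processing string '000' character by character:
  Position 0: read '0', 1-count=0 -> q_even (no change)
  Position 1: read '0', 1-count=0 -> q_even (no change)
  Position 2: read '0', 1-count=0 -> q_even (no change)
Final state: q_even, total 1s = 0 (even); the DFA requires an even count -> accept

1


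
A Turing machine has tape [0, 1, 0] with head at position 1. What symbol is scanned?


Tape: [0, 1, 0]
Positions: 0 1 2
Values:    0 1 0
Head at position 1
tape[1] = 1

1


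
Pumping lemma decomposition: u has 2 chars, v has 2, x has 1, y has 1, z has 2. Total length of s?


|s| = |u| + |v| + |x| + |y| + |z|
= 2 + 2 + 1 + 1 + 2
= 4 + 1 + 3
= 5 + 3
= 8

8


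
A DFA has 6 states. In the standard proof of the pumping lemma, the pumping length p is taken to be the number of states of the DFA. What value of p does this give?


Pumping lemma for regular languages (standard proof):
Take p = |Q|, the number of DFA states.
Any string of length >= |Q| passes through |Q|+1 states while reading its first |Q| symbols,
so by pigeonhole some state repeats, giving the loop that can be pumped.
Here |Q| = 6
Therefore the proof uses p = 6

6


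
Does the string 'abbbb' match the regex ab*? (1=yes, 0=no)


Pattern: ab*
String: 'abbbb'
Pattern requires: exactly one 'a' followed by zero or more 'b's
First char is 'a' -> OK
Rest 'bbbb': all b's? Yes
Result: 1

1


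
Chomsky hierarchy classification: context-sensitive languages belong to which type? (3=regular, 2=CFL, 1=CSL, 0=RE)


Chomsky hierarchy levels:
  Type 3: Regular (DFA/NFA/regex)
  Type 2: Context-free (PDA)
  Type 1: Context-sensitive
  Type 0: Recursively enumerable (TM)
'context-sensitive' corresponds to Type 1

1


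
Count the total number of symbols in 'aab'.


String: 'aab'
Counting characters:
  'a' appears 2 time(s)
  'b' appears 1 time(s)
Total length = 2 + 1 = 3

3


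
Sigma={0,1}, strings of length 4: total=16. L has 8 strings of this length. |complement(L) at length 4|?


Alphabet: {0,1}
String length: 4
Total strings of length 4 = 2^4 = 16
Strings in L = 8
Complement = total - |L|
= 16 - 8
= 8

8


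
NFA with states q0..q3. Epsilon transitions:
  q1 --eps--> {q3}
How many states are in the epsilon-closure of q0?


Starting from q0
Initialize closure = {q0}
q0 has no outgoing epsilon transitions -> nothing to add
Final closure: {q0}
Size = 1

1


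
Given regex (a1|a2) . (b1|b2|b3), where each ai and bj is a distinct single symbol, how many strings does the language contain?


First group: 2 alternatives
Second group: 3 alternatives
Concatenation: each choice from group 1 pairs with each from group 2
Total = 2 x 3 = 6

6


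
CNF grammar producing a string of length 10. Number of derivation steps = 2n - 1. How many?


Chomsky Normal Form derivation:
String length n = 10
Each step either:
  - Splits a nonterminal into two (n-1 such steps)
  - Converts a nonterminal to terminal (n such steps)
Total = (n-1) + n = 2n - 1
= 2(10) - 1
= 20 - 1
= 19

19


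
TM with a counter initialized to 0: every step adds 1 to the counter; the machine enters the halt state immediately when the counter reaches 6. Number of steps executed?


Counter starts at 0. Counting sequence:
  Step 1: counter = 1
  Step 2: counter = 2
  Step 3: counter = 3
  Step 4: counter = 4
  Step 5: counter = 5
  Step 6: counter = 6
Counter reached 6 -> halt
Total steps = 6

6


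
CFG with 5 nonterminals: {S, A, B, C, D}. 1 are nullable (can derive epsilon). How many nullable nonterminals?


Nonterminals: {S, A, B, C, D}
A nonterminal is nullable if it can derive epsilon
Counting nullable nonterminals: 1
Total nullable = 1

1


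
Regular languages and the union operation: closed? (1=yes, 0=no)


Regular languages are closed under all standard operations:
- Union: Yes (product construction)
- Intersection: Yes (product construction)
- Complement: Yes (swap accept/reject)
- Concatenation: Yes (NFA construction)
Operation: union -> Closed

1


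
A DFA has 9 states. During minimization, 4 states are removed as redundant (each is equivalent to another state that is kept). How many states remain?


Original DFA: 9 states
Redundant states removed: 4
Minimized states = original - removed
= 9 - 4
= 5

5


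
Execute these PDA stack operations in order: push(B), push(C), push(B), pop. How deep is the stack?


Tracing stack operations:
  push(B) -> stack = [B], depth=1
  push(C) -> stack = [B,C], depth=2
  push(B) -> stack = [B,C,B], depth=3
  pop -> removed B, stack = [B,C], depth=2
Final depth = 2

2


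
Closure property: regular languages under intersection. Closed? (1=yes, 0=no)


Regular languages are closed under:
- Union (DFA product construction)
- Intersection (DFA product construction)
- Complement (swap accept/reject states)
- Concatenation (NFA construction)
- Kleene star (NFA construction)
intersection is in this list
Therefore: closed

1


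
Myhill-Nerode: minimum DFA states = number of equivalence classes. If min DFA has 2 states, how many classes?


Myhill-Nerode theorem:
Number of equivalence classes = number of states in minimal DFA
Minimal DFA states = 2
Therefore equivalence classes = 2

2


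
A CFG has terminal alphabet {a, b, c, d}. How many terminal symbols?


Terminal symbols: a, b, c, d
Counting each: a (#1), b (#2), c (#3), d (#4)
Total = 4

4


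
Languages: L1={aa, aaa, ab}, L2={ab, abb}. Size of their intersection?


L1 = {aa, aaa, ab}
L2 = {ab, abb}
Checking each string in L1 against L2:
  'aa': in L2? No
  'aaa': in L2? No
  'ab': in L2? Yes
Intersection = {ab}
|L1 ∩ L2| = 1

1


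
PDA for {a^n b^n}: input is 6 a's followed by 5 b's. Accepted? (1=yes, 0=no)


Language requires equal numbers of a's and b's
PDA pushes for each 'a', pops for each 'b'
Number of a's = 6
Number of b's = 5
6 != 5 -> Reject

0


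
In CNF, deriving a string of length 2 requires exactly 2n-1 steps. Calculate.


Chomsky Normal Form derivation:
String length n = 2
Each step either:
  - Splits a nonterminal into two (n-1 such steps)
  - Converts a nonterminal to terminal (n such steps)
Total = (n-1) + n = 2n - 1
= 2(2) - 1
= 4 - 1
= 3

3


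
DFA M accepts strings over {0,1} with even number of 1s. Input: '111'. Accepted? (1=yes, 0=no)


DFA has 2 states: q_even (start, accept=yes) and q_odd
Processing string '111' character by character:
  Position 0: read '1', 1-count=1 -> q_odd
  Position 1: read '1', 1-count=2 -> q_even
  Position 2: read '1', 1-count=3 -> q_odd
Final state: q_odd, total 1s = 3 (odd); the DFA requires an even count -> reject

0


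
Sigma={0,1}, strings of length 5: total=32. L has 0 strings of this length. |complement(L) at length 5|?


Alphabet: {0,1}
String length: 5
Total strings of length 5 = 2^5 = 32
Strings in L = 0
Complement = total - |L|
= 32 - 0
= 32

32


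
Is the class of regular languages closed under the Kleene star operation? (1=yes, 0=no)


Regular languages are closed under:
- Union (DFA product construction)
- Intersection (DFA product construction)
- Complement (swap accept/reject states)
- Concatenation (NFA construction)
- Kleene star (NFA construction)
Kleene star is in this list
Therefore: closed

1


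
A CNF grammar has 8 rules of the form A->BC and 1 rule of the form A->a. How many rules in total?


CNF allows two rule forms:
  A -> BC (binary): 8 rules
  A -> a (terminal): 1 rule
Total = 8 + 1 = 9

9


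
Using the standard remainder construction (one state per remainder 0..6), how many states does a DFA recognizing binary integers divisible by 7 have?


Divisibility by 7 is tracked via the remainder mod 7: 0, 1, ..., 6
The construction assigns one state to each remainder
Number of remainders = 7

7


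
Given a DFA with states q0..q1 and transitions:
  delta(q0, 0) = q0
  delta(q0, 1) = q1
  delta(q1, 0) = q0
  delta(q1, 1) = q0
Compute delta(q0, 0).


Looking up transition function:
delta(q0, 0) in the table
Row: q0, Column: 0
Result: q0

q0


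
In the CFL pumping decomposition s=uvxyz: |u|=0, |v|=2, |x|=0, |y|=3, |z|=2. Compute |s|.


|s| = |u| + |v| + |x| + |y| + |z|
= 0 + 2 + 0 + 3 + 2
= 2 + 0 + 5
= 2 + 5
= 7

7


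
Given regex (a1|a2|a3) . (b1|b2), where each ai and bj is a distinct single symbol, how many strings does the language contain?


First group: 3 alternatives
Second group: 2 alternatives
Concatenation: each choice from group 1 pairs with each from group 2
Total = 3 x 2 = 6

6


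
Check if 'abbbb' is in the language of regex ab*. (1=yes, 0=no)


Pattern: ab*
String: 'abbbb'
Pattern requires: exactly one 'a' followed by zero or more 'b's
First char is 'a' -> OK
Rest 'bbbb': all b's? Yes
Result: 1

1


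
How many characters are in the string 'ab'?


String: 'ab'
Counting characters:
  'a' appears 1 time(s)
  'b' appears 1 time(s)
Total length = 1 + 1 = 2

2


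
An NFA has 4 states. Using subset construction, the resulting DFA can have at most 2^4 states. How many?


NFA has 4 states
Subset construction: each DFA state = subset of NFA states
Maximum subsets = 2^4
2^4 = 16

16


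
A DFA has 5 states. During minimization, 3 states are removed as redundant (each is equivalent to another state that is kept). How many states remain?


Original DFA: 5 states
Redundant states removed: 3
Minimized states = original - removed
= 5 - 3
= 2

2


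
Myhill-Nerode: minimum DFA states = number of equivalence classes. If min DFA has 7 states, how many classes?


Myhill-Nerode theorem:
Number of equivalence classes = number of states in minimal DFA
Minimal DFA states = 7
Therefore equivalence classes = 7

7


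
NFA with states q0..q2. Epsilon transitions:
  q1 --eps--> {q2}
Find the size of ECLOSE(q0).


Starting from q0
Initialize closure = {q0}
q0 has no outgoing epsilon transitions -> nothing to add
Final closure: {q0}
Size = 1

1


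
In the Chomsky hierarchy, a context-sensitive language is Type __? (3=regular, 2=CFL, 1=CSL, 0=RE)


Chomsky hierarchy levels:
  Type 3: Regular (DFA/NFA/regex)
  Type 2: Context-free (PDA)
  Type 1: Context-sensitive
  Type 0: Recursively enumerable (TM)
'context-sensitive' corresponds to Type 1

1


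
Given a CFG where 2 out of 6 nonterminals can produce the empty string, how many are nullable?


Nonterminals: {S, A, B, C, D, E}
A nonterminal is nullable if it can derive epsilon
Counting nullable nonterminals: 2
Total nullable = 2

2


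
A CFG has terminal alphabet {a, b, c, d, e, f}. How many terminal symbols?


Terminal symbols: a, b, c, d, e, f
Counting each: a (#1), b (#2), c (#3), d (#4), e (#5), f (#6)
Total = 6

6


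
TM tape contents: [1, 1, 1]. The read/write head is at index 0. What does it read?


Tape: [1, 1, 1]
Positions: 0 1 2
Values:    1 1 1
Head at position 0
tape[0] = 1

1


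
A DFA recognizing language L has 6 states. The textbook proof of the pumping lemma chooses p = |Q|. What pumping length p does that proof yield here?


Pumping lemma for regular languages (standard proof):
Take p = |Q|, the number of DFA states.
Any string of length >= |Q| passes through |Q|+1 states while reading its first |Q| symbols,
so by pigeonhole some state repeats, giving the loop that can be pumped.
Here |Q| = 6
Therefore the proof uses p = 6

6
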